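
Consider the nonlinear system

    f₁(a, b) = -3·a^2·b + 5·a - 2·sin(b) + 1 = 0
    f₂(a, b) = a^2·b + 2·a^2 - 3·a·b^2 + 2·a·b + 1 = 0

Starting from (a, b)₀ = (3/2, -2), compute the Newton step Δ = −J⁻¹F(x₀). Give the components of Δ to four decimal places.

At (3/2, -2): F = (23.818595, -23.0000).
Jacobian J = [[-6·a·b + 5, -3·a^2 - 2·cos(b)], [2·a·b + 4·a - 3·b^2 + 2·b, a^2 - 6·a·b + 2·a]].
At the point, J = [[23.0000, -5.917706], [-16.0000, 23.2500]] (det J = 440.066699).
Solving J·Δ = −F gives Δ = (-0.9491, 0.3361).

(-0.9491, 0.3361)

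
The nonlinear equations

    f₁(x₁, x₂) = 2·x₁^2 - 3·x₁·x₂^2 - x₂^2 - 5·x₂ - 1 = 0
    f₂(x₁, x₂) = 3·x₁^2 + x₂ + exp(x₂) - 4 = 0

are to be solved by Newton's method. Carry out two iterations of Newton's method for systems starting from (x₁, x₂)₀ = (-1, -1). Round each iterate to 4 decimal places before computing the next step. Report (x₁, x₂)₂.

At (-1, -1): F = (8.0000, -1.632121).
Jacobian J = [[4·x₁ - 3·x₂^2, -6·x₁·x₂ - 2·x₂ - 5], [6·x₁, exp(x₂) + 1]].
At the point, J = [[-7.0000, -9.0000], [-6.0000, 1.367879]] (det J = -63.575156).
Solving J·Δ = −F gives Δ = (-0.0589, 0.9347).
Then the next iterate is (x₁, x₂)₁ = (-1.0589, -0.0653).
Round to (-1.0589, -0.0653) and repeat: F = (1.578320, 0.235294), J = [[-4.248392, -5.284277], [-6.3534, 1.936786]].
Δ = (0.1029, 0.2160), so (x₁, x₂)₂ = (-0.9560, 0.1507).

(-0.9560, 0.1507)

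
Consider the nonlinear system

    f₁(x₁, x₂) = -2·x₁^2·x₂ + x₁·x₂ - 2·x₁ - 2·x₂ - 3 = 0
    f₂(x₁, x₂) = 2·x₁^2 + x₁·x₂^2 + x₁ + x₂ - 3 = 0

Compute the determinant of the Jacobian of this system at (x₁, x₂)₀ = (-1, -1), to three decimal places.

-31.000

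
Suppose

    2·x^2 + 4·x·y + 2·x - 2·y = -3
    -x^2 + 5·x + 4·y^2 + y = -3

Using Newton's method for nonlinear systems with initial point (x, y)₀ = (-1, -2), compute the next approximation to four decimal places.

(-0.1719, -0.8802)

At (-1, -2): F = (15.0000, 11.0000).
Jacobian J = [[4·x + 4·y + 2, 4·x - 2], [-2·x + 5, 8·y + 1]].
At the point, J = [[-10.0000, -6.0000], [7.0000, -15.0000]] (det J = 192.0000).
Solving J·Δ = −F gives Δ = (0.8281, 1.1198).
Then the next iterate is (x, y)₁ = (-0.1719, -0.8802).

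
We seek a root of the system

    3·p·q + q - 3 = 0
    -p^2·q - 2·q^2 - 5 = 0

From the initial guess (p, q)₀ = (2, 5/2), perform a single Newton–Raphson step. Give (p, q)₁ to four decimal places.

(1.7000, 0.7500)

At (2, 5/2): F = (14.5000, -27.5000).
Jacobian J = [[3·q, 3·p + 1], [-2·p·q, -p^2 - 4·q]].
At the point, J = [[7.5000, 7.0000], [-10.0000, -14.0000]] (det J = -35.0000).
Solving J·Δ = −F gives Δ = (-0.3000, -1.7500).
Then the next iterate is (p, q)₁ = (1.7000, 0.7500).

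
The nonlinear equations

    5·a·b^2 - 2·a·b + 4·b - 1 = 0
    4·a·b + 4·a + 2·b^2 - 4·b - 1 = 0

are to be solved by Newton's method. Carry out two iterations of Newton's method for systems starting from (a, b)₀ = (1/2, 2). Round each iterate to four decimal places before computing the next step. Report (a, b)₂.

At (1/2, 2): F = (15.0000, 5.0000).
Jacobian J = [[5·b^2 - 2·b, 10·a·b - 2·a + 4], [4·b + 4, 4·a + 4·b - 4]].
At the point, J = [[16.0000, 13.0000], [12.0000, 6.0000]] (det J = -60.0000).
Solving J·Δ = −F gives Δ = (0.4167, -1.6667).
Then the next iterate is (a, b)₁ = (0.9167, 0.3333).
Round to (0.9167, 0.3333) and repeat: F = (0.231304, 2.777922), J = [[-0.111156, 5.221961], [5.3332, 1.0000]].
Δ = (-0.5105, -0.0552), so (a, b)₂ = (0.4062, 0.2781).

(0.4062, 0.2781)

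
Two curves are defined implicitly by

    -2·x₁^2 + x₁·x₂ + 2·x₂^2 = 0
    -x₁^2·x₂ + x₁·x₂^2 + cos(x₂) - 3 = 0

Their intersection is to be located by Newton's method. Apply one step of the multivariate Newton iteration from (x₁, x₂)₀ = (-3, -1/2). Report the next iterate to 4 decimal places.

(-1.7510, -0.8273)

At (-3, -1/2): F = (-16.0000, 1.627583).
Jacobian J = [[-4·x₁ + x₂, x₁ + 4·x₂], [-2·x₁·x₂ + x₂^2, -x₁^2 + 2·x₁·x₂ - sin(x₂)]].
At the point, J = [[11.5000, -5.0000], [-2.7500, -5.520574]] (det J = -77.236606).
Solving J·Δ = −F gives Δ = (1.2490, -0.3273).
Then the next iterate is (x₁, x₂)₁ = (-1.7510, -0.8273).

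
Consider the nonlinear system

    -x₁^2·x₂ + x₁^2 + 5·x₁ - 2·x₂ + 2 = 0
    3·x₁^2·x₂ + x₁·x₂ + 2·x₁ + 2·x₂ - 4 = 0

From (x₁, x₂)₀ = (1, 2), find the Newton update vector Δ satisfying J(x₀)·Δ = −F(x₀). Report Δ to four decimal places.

(-0.6364, 0.0303)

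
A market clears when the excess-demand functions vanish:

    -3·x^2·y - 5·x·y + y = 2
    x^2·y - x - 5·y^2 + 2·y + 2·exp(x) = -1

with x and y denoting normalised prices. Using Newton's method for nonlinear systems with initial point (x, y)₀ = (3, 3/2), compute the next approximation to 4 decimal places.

At (3, 3/2): F = (-63.5000, 43.421074).
Jacobian J = [[-6·x·y - 5·y, -3·x^2 - 5·x + 1], [2·x·y + 2·exp(x) - 1, x^2 - 10·y + 2]].
At the point, J = [[-34.5000, -41.0000], [48.171074, -4.0000]] (det J = 2113.014028).
Solving J·Δ = −F gives Δ = (-0.9627, -0.7387).
Then the next iterate is (x, y)₁ = (2.0373, 0.7613).

(2.0373, 0.7613)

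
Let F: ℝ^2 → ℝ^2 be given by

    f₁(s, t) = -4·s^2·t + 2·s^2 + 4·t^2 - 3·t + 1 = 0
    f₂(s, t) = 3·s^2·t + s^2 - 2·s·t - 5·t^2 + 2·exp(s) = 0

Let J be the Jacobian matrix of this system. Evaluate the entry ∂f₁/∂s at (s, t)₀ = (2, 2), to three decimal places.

-24.000

∂f₁/∂s = -8·s·t + 4·s.
At (2, 2) this is -24.000.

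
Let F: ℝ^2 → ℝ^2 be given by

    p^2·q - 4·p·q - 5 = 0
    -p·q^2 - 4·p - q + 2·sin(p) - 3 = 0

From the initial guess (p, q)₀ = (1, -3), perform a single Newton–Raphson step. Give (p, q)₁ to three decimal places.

At (1, -3): F = (4.000, -11.31706).
Jacobian J = [[2·p·q - 4·q, p^2 - 4·p], [-q^2 + 2·cos(p) - 4, -2·p·q - 1]].
At the point, J = [[6.000, -3.000], [-11.91940, 5.000]] (det J = -5.75819).
Solving J·Δ = −F gives Δ = (-2.423, -3.512).
Then the next iterate is (p, q)₁ = (-1.423, -6.512).

(-1.423, -6.512)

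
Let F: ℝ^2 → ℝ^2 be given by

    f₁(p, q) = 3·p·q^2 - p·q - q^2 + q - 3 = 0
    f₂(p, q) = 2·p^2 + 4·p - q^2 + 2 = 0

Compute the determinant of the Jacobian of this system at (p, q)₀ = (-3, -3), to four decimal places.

J = [[3·q^2 - q, 6·p·q - p - 2·q + 1], [4·p + 4, -2·q]].
At the point, J = [[30.0000, 64.0000], [-8.0000, 6.0000]].
det J = 692.0000.

692.0000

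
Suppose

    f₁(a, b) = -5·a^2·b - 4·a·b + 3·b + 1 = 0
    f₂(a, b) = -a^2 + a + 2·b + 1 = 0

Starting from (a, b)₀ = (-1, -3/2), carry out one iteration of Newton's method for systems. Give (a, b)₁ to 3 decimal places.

(-0.833, 0.250)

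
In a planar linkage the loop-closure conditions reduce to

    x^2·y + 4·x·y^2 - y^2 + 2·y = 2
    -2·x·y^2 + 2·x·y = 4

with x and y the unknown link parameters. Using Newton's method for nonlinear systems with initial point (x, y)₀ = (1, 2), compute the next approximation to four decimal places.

(1.4000, 0.4000)

At (1, 2): F = (16.0000, -8.0000).
Jacobian J = [[2·x·y + 4·y^2, x^2 + 8·x·y - 2·y + 2], [-2·y^2 + 2·y, -4·x·y + 2·x]].
At the point, J = [[20.0000, 15.0000], [-4.0000, -6.0000]] (det J = -60.0000).
Solving J·Δ = −F gives Δ = (0.4000, -1.6000).
Then the next iterate is (x, y)₁ = (1.4000, 0.4000).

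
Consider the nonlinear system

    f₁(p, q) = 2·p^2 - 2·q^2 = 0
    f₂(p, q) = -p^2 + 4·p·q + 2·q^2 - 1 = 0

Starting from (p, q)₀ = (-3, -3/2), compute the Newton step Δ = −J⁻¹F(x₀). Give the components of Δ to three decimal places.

At (-3, -3/2): F = (13.500, 12.500).
Jacobian J = [[4·p, -4·q], [-2·p + 4·q, 4·p + 4·q]].
At the point, J = [[-12.000, 6.000], [0.000, -18.000]] (det J = 216.000).
Solving J·Δ = −F gives Δ = (1.472, 0.694).

(1.472, 0.694)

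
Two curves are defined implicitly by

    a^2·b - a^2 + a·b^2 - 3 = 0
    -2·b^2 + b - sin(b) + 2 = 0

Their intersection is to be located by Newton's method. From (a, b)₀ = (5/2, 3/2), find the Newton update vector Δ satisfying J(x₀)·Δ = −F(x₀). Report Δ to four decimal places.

(-0.0702, -0.3939)

At (5/2, 3/2): F = (5.7500, -1.997495).
Jacobian J = [[2·a·b - 2·a + b^2, a^2 + 2·a·b], [0, -4·b - cos(b) + 1]].
At the point, J = [[4.7500, 13.7500], [0.0000, -5.070737]] (det J = -24.086002).
Solving J·Δ = −F gives Δ = (-0.0702, -0.3939).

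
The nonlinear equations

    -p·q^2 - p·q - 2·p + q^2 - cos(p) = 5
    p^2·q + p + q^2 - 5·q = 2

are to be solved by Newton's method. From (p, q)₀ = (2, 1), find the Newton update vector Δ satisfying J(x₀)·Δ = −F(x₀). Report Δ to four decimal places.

(0.6851, -3.4253)

At (2, 1): F = (-11.583853, 0.0000).
Jacobian J = [[-q^2 - q + sin(p) - 2, -2·p·q - p + 2·q], [2·p·q + 1, p^2 + 2·q - 5]].
At the point, J = [[-3.090703, -4.0000], [5.0000, 1.0000]] (det J = 16.909297).
Solving J·Δ = −F gives Δ = (0.6851, -3.4253).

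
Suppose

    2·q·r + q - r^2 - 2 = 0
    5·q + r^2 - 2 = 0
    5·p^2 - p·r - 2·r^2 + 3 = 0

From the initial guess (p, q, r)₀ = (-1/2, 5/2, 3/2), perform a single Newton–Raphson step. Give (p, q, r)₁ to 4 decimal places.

(8.9904, 6.6250, -9.6250)

At (-1/2, 5/2, 3/2): F = (5.7500, 12.7500, 0.5000).
Jacobian J = [[0, 2·r + 1, 2·q - 2·r], [0, 5, 2·r], [10·p - r, 0, -p - 4·r]].
At the point, J = [[0.0000, 4.0000, 2.0000], [0.0000, 5.0000, 3.0000], [-6.5000, 0.0000, -5.5000]] (det J = -13.0000).
Solving J·Δ = −F gives Δ = (9.4904, 4.1250, -11.1250).
Then the next iterate is (p, q, r)₁ = (8.9904, 6.6250, -9.6250).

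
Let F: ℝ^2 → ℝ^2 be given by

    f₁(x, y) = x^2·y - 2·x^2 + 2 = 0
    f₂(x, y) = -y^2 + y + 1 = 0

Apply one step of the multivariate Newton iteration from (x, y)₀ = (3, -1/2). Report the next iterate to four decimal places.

At (3, -1/2): F = (-20.5000, 0.2500).
Jacobian J = [[2·x·y - 4·x, x^2], [0, -2·y + 1]].
At the point, J = [[-15.0000, 9.0000], [0.0000, 2.0000]] (det J = -30.0000).
Solving J·Δ = −F gives Δ = (-1.4417, -0.1250).
Then the next iterate is (x, y)₁ = (1.5583, -0.6250).

(1.5583, -0.6250)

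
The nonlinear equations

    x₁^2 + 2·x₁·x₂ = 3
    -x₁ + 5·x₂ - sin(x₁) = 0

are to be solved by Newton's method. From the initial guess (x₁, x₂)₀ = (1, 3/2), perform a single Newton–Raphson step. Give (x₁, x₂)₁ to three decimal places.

At (1, 3/2): F = (1.000, 5.65853).
Jacobian J = [[2·x₁ + 2·x₂, 2·x₁], [-cos(x₁) - 1, 5]].
At the point, J = [[5.000, 2.000], [-1.54030, 5.000]] (det J = 28.08060).
Solving J·Δ = −F gives Δ = (0.225, -1.062).
Then the next iterate is (x₁, x₂)₁ = (1.225, 0.438).

(1.225, 0.438)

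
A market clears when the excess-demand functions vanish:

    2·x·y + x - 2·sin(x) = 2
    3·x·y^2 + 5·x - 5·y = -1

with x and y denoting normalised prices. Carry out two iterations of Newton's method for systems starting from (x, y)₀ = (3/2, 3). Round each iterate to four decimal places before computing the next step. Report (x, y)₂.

At (3/2, 3): F = (6.505010, 34.0000).
Jacobian J = [[2·y - 2·cos(x) + 1, 2·x], [3·y^2 + 5, 6·x·y - 5]].
At the point, J = [[6.858526, 3.0000], [32.0000, 22.0000]] (det J = 54.887563).
Solving J·Δ = −F gives Δ = (-0.7490, -0.4560).
Then the next iterate is (x, y)₁ = (0.7510, 2.5440).
Round to (0.7510, 2.5440) and repeat: F = (1.207348, 6.616272), J = [[4.625986, 1.5020], [24.415808, 6.463264]].
Δ = (-0.3151, 0.1666), so (x, y)₂ = (0.4359, 2.7106).

(0.4359, 2.7106)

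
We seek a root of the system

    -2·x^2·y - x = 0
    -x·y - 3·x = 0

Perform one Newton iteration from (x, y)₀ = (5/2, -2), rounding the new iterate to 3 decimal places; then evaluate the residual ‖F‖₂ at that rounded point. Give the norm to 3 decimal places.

4.250

At (5/2, -2): F = (22.500, -2.500).
Jacobian J = [[-4·x·y - 1, -2·x^2], [-y - 3, -x]].
At the point, J = [[19.000, -12.500], [-1.000, -2.500]] (det J = -60.000).
Solving J·Δ = −F gives Δ = (-1.458, -0.417).
Then the next iterate is (x, y)₁ = (1.042, -2.417).
Re-evaluating at (1.042, -2.417): F = (4.20658, -0.60749), so ‖F‖₂ = 4.250.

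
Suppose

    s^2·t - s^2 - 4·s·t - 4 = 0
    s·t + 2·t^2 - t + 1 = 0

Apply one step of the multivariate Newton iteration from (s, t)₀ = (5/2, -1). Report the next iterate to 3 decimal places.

(0.556, 0.378)

At (5/2, -1): F = (-6.500, 1.500).
Jacobian J = [[2·s·t - 2·s - 4·t, s^2 - 4·s], [t, s + 4·t - 1]].
At the point, J = [[-6.000, -3.750], [-1.000, -2.500]] (det J = 11.250).
Solving J·Δ = −F gives Δ = (-1.944, 1.378).
Then the next iterate is (s, t)₁ = (0.556, 0.378).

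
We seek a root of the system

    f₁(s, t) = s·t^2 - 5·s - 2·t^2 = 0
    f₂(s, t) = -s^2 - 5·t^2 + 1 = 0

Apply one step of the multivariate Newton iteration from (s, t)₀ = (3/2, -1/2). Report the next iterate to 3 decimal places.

(-0.157, -0.994)

At (3/2, -1/2): F = (-7.625, -2.500).
Jacobian J = [[t^2 - 5, 2·s·t - 4·t], [-2·s, -10·t]].
At the point, J = [[-4.750, 0.500], [-3.000, 5.000]] (det J = -22.250).
Solving J·Δ = −F gives Δ = (-1.657, -0.494).
Then the next iterate is (s, t)₁ = (-0.157, -0.994).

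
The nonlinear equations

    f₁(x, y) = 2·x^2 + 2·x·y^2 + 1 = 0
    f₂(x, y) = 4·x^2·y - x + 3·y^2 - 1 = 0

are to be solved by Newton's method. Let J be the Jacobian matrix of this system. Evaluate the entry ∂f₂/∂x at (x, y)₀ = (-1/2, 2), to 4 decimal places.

-9.0000

∂f₂/∂x = 8·x·y - 1.
At (-1/2, 2) this is -9.0000.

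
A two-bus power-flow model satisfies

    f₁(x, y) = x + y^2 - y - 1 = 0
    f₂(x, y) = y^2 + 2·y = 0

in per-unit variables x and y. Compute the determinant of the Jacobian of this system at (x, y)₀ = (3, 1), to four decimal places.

J = [[1, 2·y - 1], [0, 2·y + 2]].
At the point, J = [[1.0000, 1.0000], [0.0000, 4.0000]].
det J = 4.0000.

4.0000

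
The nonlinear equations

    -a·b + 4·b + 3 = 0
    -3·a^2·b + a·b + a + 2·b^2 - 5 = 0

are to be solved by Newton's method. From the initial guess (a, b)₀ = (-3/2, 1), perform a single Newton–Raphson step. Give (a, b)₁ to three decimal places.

At (-3/2, 1): F = (8.500, -12.750).
Jacobian J = [[-b, -a + 4], [-6·a·b + b + 1, -3·a^2 + a + 4·b]].
At the point, J = [[-1.000, 5.500], [11.000, -4.250]] (det J = -56.250).
Solving J·Δ = −F gives Δ = (0.604, -1.436).
Then the next iterate is (a, b)₁ = (-0.896, -0.436).

(-0.896, -0.436)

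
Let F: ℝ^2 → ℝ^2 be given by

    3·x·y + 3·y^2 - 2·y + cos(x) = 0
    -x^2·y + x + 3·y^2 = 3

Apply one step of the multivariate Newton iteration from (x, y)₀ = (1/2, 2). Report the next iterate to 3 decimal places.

At (1/2, 2): F = (11.87758, 9.000).
Jacobian J = [[3·y - sin(x), 3·x + 6·y - 2], [-2·x·y + 1, -x^2 + 6·y]].
At the point, J = [[5.52057, 11.500], [-1.000, 11.750]] (det J = 76.36675).
Solving J·Δ = −F gives Δ = (-0.472, -0.806).
Then the next iterate is (x, y)₁ = (0.028, 1.194).

(0.028, 1.194)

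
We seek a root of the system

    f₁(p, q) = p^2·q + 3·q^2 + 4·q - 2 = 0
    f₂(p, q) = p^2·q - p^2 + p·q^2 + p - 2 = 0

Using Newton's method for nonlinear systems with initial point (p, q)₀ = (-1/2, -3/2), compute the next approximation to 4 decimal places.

At (-1/2, -3/2): F = (-1.6250, -4.2500).
Jacobian J = [[2·p·q, p^2 + 6·q + 4], [2·p·q - 2·p + q^2 + 1, p^2 + 2·p·q]].
At the point, J = [[1.5000, -4.7500], [5.7500, 1.7500]] (det J = 29.9375).
Solving J·Δ = −F gives Δ = (0.7693, -0.0992).
Then the next iterate is (p, q)₁ = (0.2693, -1.5992).

(0.2693, -1.5992)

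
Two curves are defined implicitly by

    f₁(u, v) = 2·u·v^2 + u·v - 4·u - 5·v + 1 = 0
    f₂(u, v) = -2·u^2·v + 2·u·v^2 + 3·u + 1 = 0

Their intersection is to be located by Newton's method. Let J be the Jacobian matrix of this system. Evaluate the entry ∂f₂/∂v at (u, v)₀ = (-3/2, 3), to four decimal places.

-22.5000

∂f₂/∂v = -2·u^2 + 4·u·v.
At (-3/2, 3) this is -22.5000.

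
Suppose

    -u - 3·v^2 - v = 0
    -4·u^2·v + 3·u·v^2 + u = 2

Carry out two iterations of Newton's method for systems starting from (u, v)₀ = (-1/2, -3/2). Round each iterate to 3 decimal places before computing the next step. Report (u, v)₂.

(0.772, -0.282)

At (-1/2, -3/2): F = (-4.750, -4.375).
Jacobian J = [[-1, -6·v - 1], [-8·u·v + 3·v^2 + 1, -4·u^2 + 6·u·v]].
At the point, J = [[-1.000, 8.000], [1.750, 3.500]] (det J = -17.500).
Solving J·Δ = −F gives Δ = (1.050, 0.725).
Then the next iterate is (u, v)₁ = (0.550, -0.775).
Round to (0.550, -0.775) and repeat: F = (-1.57688, 0.47878), J = [[-1.000, 3.650], [6.21188, -3.76750]].
Δ = (0.222, 0.493), so (u, v)₂ = (0.772, -0.282).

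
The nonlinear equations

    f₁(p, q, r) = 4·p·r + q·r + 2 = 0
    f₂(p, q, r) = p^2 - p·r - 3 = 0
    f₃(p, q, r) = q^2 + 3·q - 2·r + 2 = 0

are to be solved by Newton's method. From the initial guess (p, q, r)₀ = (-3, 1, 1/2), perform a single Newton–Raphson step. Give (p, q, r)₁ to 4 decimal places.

At (-3, 1, 1/2): F = (-3.5000, 7.5000, 5.0000).
Jacobian J = [[4·r, r, 4·p + q], [2·p - r, 0, -p], [0, 2·q + 3, -2]].
At the point, J = [[2.0000, 0.5000, -11.0000], [-6.5000, 0.0000, 3.0000], [0.0000, 5.0000, -2.0000]] (det J = 321.0000).
Solving J·Δ = −F gives Δ = (1.0748, -1.0685, -0.1713).
Then the next iterate is (p, q, r)₁ = (-1.9252, -0.0685, 0.3287).

(-1.9252, -0.0685, 0.3287)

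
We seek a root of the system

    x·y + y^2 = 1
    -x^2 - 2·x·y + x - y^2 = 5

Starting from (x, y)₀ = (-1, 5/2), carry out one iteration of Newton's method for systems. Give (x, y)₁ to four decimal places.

(-50.5000, 32.7500)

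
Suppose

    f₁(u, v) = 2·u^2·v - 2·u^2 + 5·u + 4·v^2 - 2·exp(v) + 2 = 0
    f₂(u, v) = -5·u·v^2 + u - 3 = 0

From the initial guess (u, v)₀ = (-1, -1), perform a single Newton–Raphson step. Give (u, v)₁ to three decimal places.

(-0.719, -1.012)

At (-1, -1): F = (-3.73576, 1.000).
Jacobian J = [[4·u·v - 4·u + 5, 2·u^2 + 8·v - 2·exp(v)], [-5·v^2 + 1, -10·u·v]].
At the point, J = [[13.000, -6.73576], [-4.000, -10.000]] (det J = -156.94304).
Solving J·Δ = −F gives Δ = (0.281, -0.012).
Then the next iterate is (u, v)₁ = (-0.719, -1.012).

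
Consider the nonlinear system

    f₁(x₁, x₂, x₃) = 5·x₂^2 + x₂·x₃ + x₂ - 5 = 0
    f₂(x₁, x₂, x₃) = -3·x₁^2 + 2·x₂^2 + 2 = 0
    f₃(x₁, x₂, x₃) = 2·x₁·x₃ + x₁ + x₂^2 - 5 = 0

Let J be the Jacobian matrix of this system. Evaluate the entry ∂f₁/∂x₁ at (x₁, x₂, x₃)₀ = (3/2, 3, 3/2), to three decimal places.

0.000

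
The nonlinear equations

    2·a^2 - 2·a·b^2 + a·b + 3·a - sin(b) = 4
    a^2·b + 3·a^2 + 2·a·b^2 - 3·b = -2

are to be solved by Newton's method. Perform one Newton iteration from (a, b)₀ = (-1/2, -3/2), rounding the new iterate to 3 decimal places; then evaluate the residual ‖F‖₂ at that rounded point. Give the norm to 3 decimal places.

16.271

At (-1/2, -3/2): F = (-1.00251, 4.625).
Jacobian J = [[4·a - 2·b^2 + b + 3, -4·a·b + a - cos(b)], [2·a·b + 6·a + 2·b^2, a^2 + 4·a·b - 3]].
At the point, J = [[-5.000, -3.57074], [3.000, 0.250]] (det J = 9.46221).
Solving J·Δ = −F gives Δ = (-1.719, 2.126).
Then the next iterate is (a, b)₁ = (-2.219, 0.626).
Re-evaluating at (-2.219, 0.626): F = (-1.04493, 16.23714), so ‖F‖₂ = 16.271.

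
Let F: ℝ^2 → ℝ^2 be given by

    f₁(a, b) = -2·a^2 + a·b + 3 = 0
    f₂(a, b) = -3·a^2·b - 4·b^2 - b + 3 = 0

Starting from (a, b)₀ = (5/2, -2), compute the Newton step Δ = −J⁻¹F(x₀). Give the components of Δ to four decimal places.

(-0.3958, 3.9000)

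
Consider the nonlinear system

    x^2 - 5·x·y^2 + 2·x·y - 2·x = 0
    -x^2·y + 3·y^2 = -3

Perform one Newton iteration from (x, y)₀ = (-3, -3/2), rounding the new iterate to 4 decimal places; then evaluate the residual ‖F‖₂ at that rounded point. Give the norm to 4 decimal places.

At (-3, -3/2): F = (57.7500, 23.2500).
Jacobian J = [[2·x - 5·y^2 + 2·y - 2, -10·x·y + 2·x], [-2·x·y, -x^2 + 6·y]].
At the point, J = [[-22.2500, -51.0000], [-9.0000, -18.0000]] (det J = -58.5000).
Solving J·Δ = −F gives Δ = (2.5000, 0.0417).
Then the next iterate is (x, y)₁ = (-0.5000, -1.4583).
Re-evaluating at (-0.5000, -1.4583): F = (8.024897, 9.744492), so ‖F‖₂ = 12.6236.

12.6236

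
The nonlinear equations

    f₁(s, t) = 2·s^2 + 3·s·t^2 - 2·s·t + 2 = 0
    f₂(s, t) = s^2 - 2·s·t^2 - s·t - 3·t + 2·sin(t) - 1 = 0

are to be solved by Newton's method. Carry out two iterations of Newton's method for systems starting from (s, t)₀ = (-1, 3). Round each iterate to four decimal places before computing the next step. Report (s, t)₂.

(-0.5798, 1.8141)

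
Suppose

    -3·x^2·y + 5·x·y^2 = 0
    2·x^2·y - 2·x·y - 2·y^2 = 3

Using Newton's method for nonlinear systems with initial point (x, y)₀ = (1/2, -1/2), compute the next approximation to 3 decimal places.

(2.697, 1.667)

At (1/2, -1/2): F = (1.000, -3.250).
Jacobian J = [[-6·x·y + 5·y^2, -3·x^2 + 10·x·y], [4·x·y - 2·y, 2·x^2 - 2·x - 4·y]].
At the point, J = [[2.750, -3.250], [0.000, 1.500]] (det J = 4.125).
Solving J·Δ = −F gives Δ = (2.197, 2.167).
Then the next iterate is (x, y)₁ = (2.697, 1.667).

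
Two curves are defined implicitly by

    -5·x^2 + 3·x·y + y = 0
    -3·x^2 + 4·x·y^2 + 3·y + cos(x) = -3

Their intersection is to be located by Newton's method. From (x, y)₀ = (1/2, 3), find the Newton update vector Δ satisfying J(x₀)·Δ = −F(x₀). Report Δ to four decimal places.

(0.8652, -3.8844)

At (1/2, 3): F = (6.2500, 30.127583).
Jacobian J = [[-10·x + 3·y, 3·x + 1], [-6·x + 4·y^2 - sin(x), 8·x·y + 3]].
At the point, J = [[4.0000, 2.5000], [32.520574, 15.0000]] (det J = -21.301436).
Solving J·Δ = −F gives Δ = (0.8652, -3.8844).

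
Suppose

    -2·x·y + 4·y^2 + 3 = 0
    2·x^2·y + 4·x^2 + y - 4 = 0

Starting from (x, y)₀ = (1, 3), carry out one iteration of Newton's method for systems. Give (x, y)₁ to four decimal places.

At (1, 3): F = (33.0000, 9.0000).
Jacobian J = [[-2·y, -2·x + 8·y], [4·x·y + 8·x, 2·x^2 + 1]].
At the point, J = [[-6.0000, 22.0000], [20.0000, 3.0000]] (det J = -458.0000).
Solving J·Δ = −F gives Δ = (-0.2162, -1.5590).
Then the next iterate is (x, y)₁ = (0.7838, 1.4410).

(0.7838, 1.4410)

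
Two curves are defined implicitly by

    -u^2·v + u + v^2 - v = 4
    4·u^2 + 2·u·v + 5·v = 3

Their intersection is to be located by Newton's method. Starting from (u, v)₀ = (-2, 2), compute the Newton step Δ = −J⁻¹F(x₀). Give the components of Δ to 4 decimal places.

(1.0000, -3.0000)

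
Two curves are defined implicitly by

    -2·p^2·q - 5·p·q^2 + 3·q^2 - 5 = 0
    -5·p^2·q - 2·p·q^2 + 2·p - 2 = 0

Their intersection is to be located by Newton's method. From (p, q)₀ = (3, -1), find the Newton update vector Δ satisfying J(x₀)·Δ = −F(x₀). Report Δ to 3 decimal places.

(-0.708, 0.659)

At (3, -1): F = (1.000, 43.000).
Jacobian J = [[-4·p·q - 5·q^2, -2·p^2 - 10·p·q + 6·q], [-10·p·q - 2·q^2 + 2, -5·p^2 - 4·p·q]].
At the point, J = [[7.000, 6.000], [30.000, -33.000]] (det J = -411.000).
Solving J·Δ = −F gives Δ = (-0.708, 0.659).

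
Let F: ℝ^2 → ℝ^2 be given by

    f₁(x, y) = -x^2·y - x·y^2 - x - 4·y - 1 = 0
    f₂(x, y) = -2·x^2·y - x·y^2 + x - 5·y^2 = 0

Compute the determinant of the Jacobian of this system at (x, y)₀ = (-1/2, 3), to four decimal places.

J = [[-2·x·y - y^2 - 1, -x^2 - 2·x·y - 4], [-4·x·y - y^2 + 1, -2·x^2 - 2·x·y - 10·y]].
At the point, J = [[-7.0000, -1.2500], [-2.0000, -27.5000]].
det J = 190.0000.

190.0000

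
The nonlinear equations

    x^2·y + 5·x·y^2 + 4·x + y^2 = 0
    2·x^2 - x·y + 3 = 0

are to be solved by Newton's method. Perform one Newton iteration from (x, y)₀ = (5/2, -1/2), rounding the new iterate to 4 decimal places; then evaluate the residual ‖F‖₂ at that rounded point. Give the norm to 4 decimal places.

At (5/2, -1/2): F = (10.2500, 16.7500).
Jacobian J = [[2·x·y + 5·y^2 + 4, x^2 + 10·x·y + 2·y], [4·x - y, -x]].
At the point, J = [[2.7500, -7.2500], [10.5000, -2.5000]] (det J = 69.2500).
Solving J·Δ = −F gives Δ = (-1.3836, 0.8890).
Then the next iterate is (x, y)₁ = (1.1164, 0.3890).
Re-evaluating at (1.1164, 0.3890): F = (5.946425, 5.058418), so ‖F‖₂ = 7.8069.

7.8069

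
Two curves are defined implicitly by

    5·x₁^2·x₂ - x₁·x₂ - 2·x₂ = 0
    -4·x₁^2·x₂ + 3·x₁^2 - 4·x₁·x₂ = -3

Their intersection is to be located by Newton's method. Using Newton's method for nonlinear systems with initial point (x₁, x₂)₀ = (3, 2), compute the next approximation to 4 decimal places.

At (3, 2): F = (80.0000, -66.0000).
Jacobian J = [[10·x₁·x₂ - x₂, 5·x₁^2 - x₁ - 2], [-8·x₁·x₂ + 6·x₁ - 4·x₂, -4·x₁^2 - 4·x₁]].
At the point, J = [[58.0000, 40.0000], [-38.0000, -48.0000]] (det J = -1264.0000).
Solving J·Δ = −F gives Δ = (-0.9494, -0.6234).
Then the next iterate is (x₁, x₂)₁ = (2.0506, 1.3766).

(2.0506, 1.3766)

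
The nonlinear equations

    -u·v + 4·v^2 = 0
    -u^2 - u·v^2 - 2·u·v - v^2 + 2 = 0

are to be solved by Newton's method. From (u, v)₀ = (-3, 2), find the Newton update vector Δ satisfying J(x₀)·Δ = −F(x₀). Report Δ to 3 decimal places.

(-6.100, -1.800)

At (-3, 2): F = (22.000, 13.000).
Jacobian J = [[-v, -u + 8·v], [-2·u - v^2 - 2·v, -2·u·v - 2·u - 2·v]].
At the point, J = [[-2.000, 19.000], [-2.000, 14.000]] (det J = 10.000).
Solving J·Δ = −F gives Δ = (-6.100, -1.800).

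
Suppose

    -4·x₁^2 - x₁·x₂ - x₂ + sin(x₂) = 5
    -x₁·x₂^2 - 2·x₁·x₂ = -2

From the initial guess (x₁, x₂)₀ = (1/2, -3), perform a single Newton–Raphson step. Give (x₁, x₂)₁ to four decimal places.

At (1/2, -3): F = (-1.641120, 0.5000).
Jacobian J = [[-8·x₁ - x₂, -x₁ + cos(x₂) - 1], [-x₂^2 - 2·x₂, -2·x₁·x₂ - 2·x₁]].
At the point, J = [[-1.0000, -2.489992], [-3.0000, 2.0000]] (det J = -9.469977).
Solving J·Δ = −F gives Δ = (-0.2151, -0.5727).
Then the next iterate is (x₁, x₂)₁ = (0.2849, -3.5727).

(0.2849, -3.5727)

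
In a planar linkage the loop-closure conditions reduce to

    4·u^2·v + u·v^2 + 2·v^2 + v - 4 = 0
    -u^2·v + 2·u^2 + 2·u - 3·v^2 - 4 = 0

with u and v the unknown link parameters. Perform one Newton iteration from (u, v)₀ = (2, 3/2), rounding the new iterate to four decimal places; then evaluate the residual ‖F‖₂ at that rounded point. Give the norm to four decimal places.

At (2, 3/2): F = (30.5000, -4.7500).
Jacobian J = [[8·u·v + v^2, 4·u^2 + 2·u·v + 4·v + 1], [-2·u·v + 4·u + 2, -u^2 - 6·v]].
At the point, J = [[26.2500, 29.0000], [4.0000, -13.0000]] (det J = -457.2500).
Solving J·Δ = −F gives Δ = (-0.5659, -0.5395).
Then the next iterate is (u, v)₁ = (1.4341, 0.9605).
Re-evaluating at (1.4341, 0.9605): F = (8.030286, -1.761601), so ‖F‖₂ = 8.2212.

8.2212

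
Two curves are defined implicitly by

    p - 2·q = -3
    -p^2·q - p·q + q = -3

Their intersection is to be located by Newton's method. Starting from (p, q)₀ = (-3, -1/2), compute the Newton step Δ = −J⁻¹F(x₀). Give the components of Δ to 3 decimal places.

(0.600, 0.800)

At (-3, -1/2): F = (1.000, 5.500).
Jacobian J = [[1, -2], [-2·p·q - q, -p^2 - p + 1]].
At the point, J = [[1.000, -2.000], [-2.500, -5.000]] (det J = -10.000).
Solving J·Δ = −F gives Δ = (0.600, 0.800).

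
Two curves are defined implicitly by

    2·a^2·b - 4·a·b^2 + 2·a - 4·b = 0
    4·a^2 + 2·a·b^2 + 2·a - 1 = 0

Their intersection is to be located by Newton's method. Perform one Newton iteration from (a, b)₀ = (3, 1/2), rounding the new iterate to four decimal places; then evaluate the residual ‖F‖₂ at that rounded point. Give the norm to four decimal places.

47.7805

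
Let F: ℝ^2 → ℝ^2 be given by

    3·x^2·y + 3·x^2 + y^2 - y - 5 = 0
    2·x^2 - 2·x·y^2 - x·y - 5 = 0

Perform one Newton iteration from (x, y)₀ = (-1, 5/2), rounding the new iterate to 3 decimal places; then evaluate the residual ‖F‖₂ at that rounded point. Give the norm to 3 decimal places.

3.125

At (-1, 5/2): F = (9.250, 12.000).
Jacobian J = [[6·x·y + 6·x, 3·x^2 + 2·y - 1], [4·x - 2·y^2 - y, -4·x·y - x]].
At the point, J = [[-21.000, 7.000], [-19.000, 11.000]] (det J = -98.000).
Solving J·Δ = −F gives Δ = (0.181, -0.778).
Then the next iterate is (x, y)₁ = (-0.819, 1.722).
Re-evaluating at (-0.819, 1.722): F = (1.72072, 2.60898), so ‖F‖₂ = 3.125.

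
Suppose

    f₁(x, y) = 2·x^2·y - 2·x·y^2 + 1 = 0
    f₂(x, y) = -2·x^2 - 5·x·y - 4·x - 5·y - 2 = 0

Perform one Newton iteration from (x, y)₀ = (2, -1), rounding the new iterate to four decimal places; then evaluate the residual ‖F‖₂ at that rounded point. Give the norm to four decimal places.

2.9707

At (2, -1): F = (-11.0000, -3.0000).
Jacobian J = [[4·x·y - 2·y^2, 2·x^2 - 4·x·y], [-4·x - 5·y - 4, -5·x - 5]].
At the point, J = [[-10.0000, 16.0000], [-7.0000, -15.0000]] (det J = 262.0000).
Solving J·Δ = −F gives Δ = (-0.8130, 0.1794).
Then the next iterate is (x, y)₁ = (1.1870, -0.8206).
Re-evaluating at (1.1870, -0.8206): F = (-2.911014, -0.592677), so ‖F‖₂ = 2.9707.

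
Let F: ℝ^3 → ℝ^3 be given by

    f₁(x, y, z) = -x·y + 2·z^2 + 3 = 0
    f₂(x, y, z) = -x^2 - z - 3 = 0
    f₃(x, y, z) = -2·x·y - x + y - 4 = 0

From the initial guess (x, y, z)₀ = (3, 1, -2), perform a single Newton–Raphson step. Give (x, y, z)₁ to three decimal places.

(1.049, -0.230, -0.295)

At (3, 1, -2): F = (8.000, -10.000, -12.000).
Jacobian J = [[-y, -x, 4·z], [-2·x, 0, -1], [-2·y - 1, -2·x + 1, 0]].
At the point, J = [[-1.000, -3.000, -8.000], [-6.000, 0.000, -1.000], [-3.000, -5.000, 0.000]] (det J = -244.000).
Solving J·Δ = −F gives Δ = (-1.951, -1.230, 1.705).
Then the next iterate is (x, y, z)₁ = (1.049, -0.230, -0.295).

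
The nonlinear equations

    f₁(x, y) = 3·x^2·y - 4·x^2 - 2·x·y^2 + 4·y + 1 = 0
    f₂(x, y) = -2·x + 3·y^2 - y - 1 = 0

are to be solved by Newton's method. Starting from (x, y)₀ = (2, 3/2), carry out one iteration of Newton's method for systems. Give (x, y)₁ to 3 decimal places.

(1.917, 1.448)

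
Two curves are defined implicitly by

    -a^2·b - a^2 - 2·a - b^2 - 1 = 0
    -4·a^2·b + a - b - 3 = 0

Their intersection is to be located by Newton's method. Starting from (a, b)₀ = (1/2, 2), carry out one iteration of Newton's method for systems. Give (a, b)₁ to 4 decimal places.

At (1/2, 2): F = (-6.7500, -6.5000).
Jacobian J = [[-2·a·b - 2·a - 2, -a^2 - 2·b], [-8·a·b + 1, -4·a^2 - 1]].
At the point, J = [[-5.0000, -4.2500], [-7.0000, -2.0000]] (det J = -19.7500).
Solving J·Δ = −F gives Δ = (-0.7152, -0.7468).
Then the next iterate is (a, b)₁ = (-0.2152, 1.2532).

(-0.2152, 1.2532)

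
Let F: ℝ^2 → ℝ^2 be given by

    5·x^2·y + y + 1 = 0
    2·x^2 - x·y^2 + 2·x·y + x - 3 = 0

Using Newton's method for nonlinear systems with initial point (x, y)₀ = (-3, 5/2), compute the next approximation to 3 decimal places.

(-0.135, 4.650)

At (-3, 5/2): F = (116.000, 15.750).
Jacobian J = [[10·x·y, 5·x^2 + 1], [4·x - y^2 + 2·y + 1, -2·x·y + 2·x]].
At the point, J = [[-75.000, 46.000], [-12.250, 9.000]] (det J = -111.500).
Solving J·Δ = −F gives Δ = (2.865, 2.150).
Then the next iterate is (x, y)₁ = (-0.135, 4.650).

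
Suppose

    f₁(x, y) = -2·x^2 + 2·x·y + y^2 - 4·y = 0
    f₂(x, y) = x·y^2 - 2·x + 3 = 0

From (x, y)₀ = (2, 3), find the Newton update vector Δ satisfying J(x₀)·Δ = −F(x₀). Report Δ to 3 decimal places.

At (2, 3): F = (1.000, 17.000).
Jacobian J = [[-4·x + 2·y, 2·x + 2·y - 4], [y^2 - 2, 2·x·y]].
At the point, J = [[-2.000, 6.000], [7.000, 12.000]] (det J = -66.000).
Solving J·Δ = −F gives Δ = (-1.364, -0.621).

(-1.364, -0.621)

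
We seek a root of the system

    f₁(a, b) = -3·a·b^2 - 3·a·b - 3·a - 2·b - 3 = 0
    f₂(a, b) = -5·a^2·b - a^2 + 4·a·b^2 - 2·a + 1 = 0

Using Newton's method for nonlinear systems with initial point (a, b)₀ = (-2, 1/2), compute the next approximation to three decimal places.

(2.235, 2.074)

At (-2, 1/2): F = (6.500, -11.000).
Jacobian J = [[-3·b^2 - 3·b - 3, -6·a·b - 3·a - 2], [-10·a·b - 2·a + 4·b^2 - 2, -5·a^2 + 8·a·b]].
At the point, J = [[-5.250, 10.000], [13.000, -28.000]] (det J = 17.000).
Solving J·Δ = −F gives Δ = (4.235, 1.574).
Then the next iterate is (a, b)₁ = (2.235, 2.074).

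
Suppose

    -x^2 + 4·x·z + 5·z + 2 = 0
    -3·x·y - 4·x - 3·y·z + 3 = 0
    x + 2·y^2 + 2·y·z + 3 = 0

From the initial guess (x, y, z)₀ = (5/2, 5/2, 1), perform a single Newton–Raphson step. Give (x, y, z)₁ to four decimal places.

(1.4952, 0.9936, 0.2163)

At (5/2, 5/2, 1): F = (10.7500, -33.2500, 23.0000).
Jacobian J = [[-2·x + 4·z, 0, 4·x + 5], [-3·y - 4, -3·x - 3·z, -3·y], [1, 4·y + 2·z, 2·y]].
At the point, J = [[-1.0000, 0.0000, 15.0000], [-11.5000, -10.5000, -7.5000], [1.0000, 12.0000, 5.0000]] (det J = -1950.0000).
Solving J·Δ = −F gives Δ = (-1.0048, -1.5064, -0.7837).
Then the next iterate is (x, y, z)₁ = (1.4952, 0.9936, 0.2163).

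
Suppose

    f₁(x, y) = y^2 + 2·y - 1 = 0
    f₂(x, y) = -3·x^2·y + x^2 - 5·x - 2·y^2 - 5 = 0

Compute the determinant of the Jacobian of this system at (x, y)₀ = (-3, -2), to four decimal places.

J = [[0, 2·y + 2], [-6·x·y + 2·x - 5, -3·x^2 - 4·y]].
At the point, J = [[0.0000, -2.0000], [-47.0000, -19.0000]].
det J = -94.0000.

-94.0000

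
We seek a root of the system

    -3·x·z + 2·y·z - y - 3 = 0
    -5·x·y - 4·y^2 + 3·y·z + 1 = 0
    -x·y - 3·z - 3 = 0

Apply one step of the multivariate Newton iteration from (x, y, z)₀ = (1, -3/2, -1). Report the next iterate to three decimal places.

At (1, -3/2, -1): F = (4.500, 4.000, 1.500).
Jacobian J = [[-3·z, 2·z - 1, -3·x + 2·y], [-5·y, -5·x - 8·y + 3·z, 3·y], [-y, -x, -3]].
At the point, J = [[3.000, -3.000, -6.000], [7.500, 4.000, -4.500], [1.500, -1.000, -3.000]] (det J = -15.750).
Solving J·Δ = −F gives Δ = (-1.905, 1.500, -0.952).
Then the next iterate is (x, y, z)₁ = (-0.905, 0.000, -1.952).

(-0.905, 0.000, -1.952)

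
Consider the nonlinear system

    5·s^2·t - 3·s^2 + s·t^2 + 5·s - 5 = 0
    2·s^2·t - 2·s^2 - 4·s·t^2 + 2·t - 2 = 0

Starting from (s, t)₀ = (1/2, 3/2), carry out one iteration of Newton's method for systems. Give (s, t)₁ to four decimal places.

At (1/2, 3/2): F = (-0.2500, -3.2500).
Jacobian J = [[10·s·t - 6·s + t^2 + 5, 5·s^2 + 2·s·t], [4·s·t - 4·s - 4·t^2, 2·s^2 - 8·s·t + 2]].
At the point, J = [[11.7500, 2.7500], [-8.0000, -3.5000]] (det J = -19.1250).
Solving J·Δ = −F gives Δ = (0.5131, -2.1013).
Then the next iterate is (s, t)₁ = (1.0131, -0.6013).

(1.0131, -0.6013)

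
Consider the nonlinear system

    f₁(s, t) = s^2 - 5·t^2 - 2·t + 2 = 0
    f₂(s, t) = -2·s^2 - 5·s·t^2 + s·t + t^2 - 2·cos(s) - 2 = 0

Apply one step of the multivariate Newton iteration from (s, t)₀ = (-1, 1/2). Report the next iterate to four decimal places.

(24.5974, -6.7064)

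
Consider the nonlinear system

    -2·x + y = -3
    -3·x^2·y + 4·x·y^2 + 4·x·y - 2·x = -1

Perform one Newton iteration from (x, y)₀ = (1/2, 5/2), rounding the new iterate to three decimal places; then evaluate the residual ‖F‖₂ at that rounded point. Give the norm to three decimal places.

0.222

At (1/2, 5/2): F = (4.500, 15.625).
Jacobian J = [[-2, 1], [-6·x·y + 4·y^2 + 4·y - 2, -3·x^2 + 8·x·y + 4·x]].
At the point, J = [[-2.000, 1.000], [25.500, 11.250]] (det J = -48.000).
Solving J·Δ = −F gives Δ = (0.729, -3.042).
Then the next iterate is (x, y)₁ = (1.229, -0.542).
Re-evaluating at (1.229, -0.542): F = (0.000, -0.22235), so ‖F‖₂ = 0.222.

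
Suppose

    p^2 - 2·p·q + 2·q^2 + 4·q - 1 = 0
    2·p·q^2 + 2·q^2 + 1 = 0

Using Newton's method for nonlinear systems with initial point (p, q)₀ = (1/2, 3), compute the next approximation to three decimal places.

At (1/2, 3): F = (26.250, 28.000).
Jacobian J = [[2·p - 2·q, -2·p + 4·q + 4], [2·q^2, 4·p·q + 4·q]].
At the point, J = [[-5.000, 15.000], [18.000, 18.000]] (det J = -360.000).
Solving J·Δ = −F gives Δ = (0.146, -1.701).
Then the next iterate is (p, q)₁ = (0.646, 1.299).

(0.646, 1.299)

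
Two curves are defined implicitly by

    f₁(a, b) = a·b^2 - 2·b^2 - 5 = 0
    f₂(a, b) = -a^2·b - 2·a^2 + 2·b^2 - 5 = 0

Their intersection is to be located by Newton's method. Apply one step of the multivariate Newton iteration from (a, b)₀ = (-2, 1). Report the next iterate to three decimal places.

(-0.750, 0.031)

At (-2, 1): F = (-9.000, -15.000).
Jacobian J = [[b^2, 2·a·b - 4·b], [-2·a·b - 4·a, -a^2 + 4·b]].
At the point, J = [[1.000, -8.000], [12.000, 0.000]] (det J = 96.000).
Solving J·Δ = −F gives Δ = (1.250, -0.969).
Then the next iterate is (a, b)₁ = (-0.750, 0.031).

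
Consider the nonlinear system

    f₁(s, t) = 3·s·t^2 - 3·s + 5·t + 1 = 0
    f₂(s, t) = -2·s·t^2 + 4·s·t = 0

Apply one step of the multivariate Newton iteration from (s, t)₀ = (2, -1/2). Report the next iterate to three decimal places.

(-0.610, -0.627)

At (2, -1/2): F = (-6.000, -5.000).
Jacobian J = [[3·t^2 - 3, 6·s·t + 5], [-2·t^2 + 4·t, -4·s·t + 4·s]].
At the point, J = [[-2.250, -1.000], [-2.500, 12.000]] (det J = -29.500).
Solving J·Δ = −F gives Δ = (-2.610, -0.127).
Then the next iterate is (s, t)₁ = (-0.610, -0.627).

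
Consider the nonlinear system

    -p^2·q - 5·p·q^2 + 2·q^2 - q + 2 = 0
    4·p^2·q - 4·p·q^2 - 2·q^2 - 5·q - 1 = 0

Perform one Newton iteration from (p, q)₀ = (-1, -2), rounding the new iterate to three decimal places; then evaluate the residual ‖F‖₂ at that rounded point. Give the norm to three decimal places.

10.185

At (-1, -2): F = (34.000, 9.000).
Jacobian J = [[-2·p·q - 5·q^2, -p^2 - 10·p·q + 4·q - 1], [8·p·q - 4·q^2, 4·p^2 - 8·p·q - 4·q - 5]].
At the point, J = [[-24.000, -30.000], [0.000, -9.000]] (det J = 216.000).
Solving J·Δ = −F gives Δ = (0.167, 1.000).
Then the next iterate is (p, q)₁ = (-0.833, -1.000).
Re-evaluating at (-0.833, -1.000): F = (9.85889, 2.55644), so ‖F‖₂ = 10.185.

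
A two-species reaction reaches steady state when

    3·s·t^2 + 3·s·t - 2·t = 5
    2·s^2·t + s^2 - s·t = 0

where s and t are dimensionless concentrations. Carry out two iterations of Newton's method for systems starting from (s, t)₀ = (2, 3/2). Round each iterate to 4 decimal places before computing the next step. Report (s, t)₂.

(0.6666, 1.4236)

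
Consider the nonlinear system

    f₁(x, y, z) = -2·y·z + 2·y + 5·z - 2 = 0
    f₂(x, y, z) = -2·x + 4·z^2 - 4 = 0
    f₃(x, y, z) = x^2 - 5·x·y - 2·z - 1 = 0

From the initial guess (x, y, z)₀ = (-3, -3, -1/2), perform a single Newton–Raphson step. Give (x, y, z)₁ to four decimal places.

(-2.7000, -0.7000, 0.1000)

At (-3, -3, -1/2): F = (-13.5000, 3.0000, -36.0000).
Jacobian J = [[0, -2·z + 2, -2·y + 5], [-2, 0, 8·z], [2·x - 5·y, -5·x, -2]].
At the point, J = [[0.0000, 3.0000, 11.0000], [-2.0000, 0.0000, -4.0000], [9.0000, 15.0000, -2.0000]] (det J = -450.0000).
Solving J·Δ = −F gives Δ = (0.3000, 2.3000, 0.6000).
Then the next iterate is (x, y, z)₁ = (-2.7000, -0.7000, 0.1000).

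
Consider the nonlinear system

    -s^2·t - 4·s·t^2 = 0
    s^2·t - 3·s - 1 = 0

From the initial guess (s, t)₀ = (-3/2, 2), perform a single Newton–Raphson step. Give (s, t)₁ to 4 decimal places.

At (-3/2, 2): F = (19.5000, 8.0000).
Jacobian J = [[-2·s·t - 4·t^2, -s^2 - 8·s·t], [2·s·t - 3, s^2]].
At the point, J = [[-10.0000, 21.7500], [-9.0000, 2.2500]] (det J = 173.2500).
Solving J·Δ = −F gives Δ = (0.7511, -0.5512).
Then the next iterate is (s, t)₁ = (-0.7489, 1.4488).

(-0.7489, 1.4488)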